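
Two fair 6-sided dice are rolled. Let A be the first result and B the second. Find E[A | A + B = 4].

2

P(A + B = 4) = 1/12.
Summing A·P(x,y) over outcomes with A + B = 4 gives 1/6.
E[A | A + B = 4] = (1/6) / (1/12) = 2.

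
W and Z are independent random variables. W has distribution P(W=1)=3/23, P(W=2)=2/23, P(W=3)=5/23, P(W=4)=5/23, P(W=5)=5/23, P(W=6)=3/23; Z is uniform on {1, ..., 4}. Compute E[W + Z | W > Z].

393/59

P(W > Z) = 59/92.
Summing (W+Z)·P(x,y) over outcomes with W > Z gives 393/92.
E[W + Z | W > Z] = (393/92) / (59/92) = 393/59.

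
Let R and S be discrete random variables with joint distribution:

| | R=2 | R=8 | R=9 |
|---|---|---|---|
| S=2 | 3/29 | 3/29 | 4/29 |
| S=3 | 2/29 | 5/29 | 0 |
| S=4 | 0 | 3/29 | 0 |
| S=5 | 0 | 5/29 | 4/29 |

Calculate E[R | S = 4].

8

P(S = 4) = 3/29.
Σ R·P over the event = 8·(3/29) = 24/29.
E[R | S = 4] = (24/29) / (3/29) = 8.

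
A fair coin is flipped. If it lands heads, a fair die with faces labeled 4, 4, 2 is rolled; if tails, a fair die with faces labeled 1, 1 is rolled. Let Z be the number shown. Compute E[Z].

13/6

E[Z | heads] = (4+4+2)/3 = 10/3.
E[Z | tails] = (1+1)/2 = 1.
By the law of total expectation,
E[Z] = (1/2)·(10/3) + (1/2)·(1) = 13/6.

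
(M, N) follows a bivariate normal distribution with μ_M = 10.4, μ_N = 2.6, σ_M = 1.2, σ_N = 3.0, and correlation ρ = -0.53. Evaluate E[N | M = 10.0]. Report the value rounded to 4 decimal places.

E[N | M=x] = μ_N + ρ(σ_N/σ_M)(x − μ_M) for jointly normal variables.
E[N | M=10.0] = 2.6 + (-0.53)·(3.0/1.2)·(10.0 − (10.4)) = 2.6 + (-1.325)·(-0.4) = 3.1300.

3.1300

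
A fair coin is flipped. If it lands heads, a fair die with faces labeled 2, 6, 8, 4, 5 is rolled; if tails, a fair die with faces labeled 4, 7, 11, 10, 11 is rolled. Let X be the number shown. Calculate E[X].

E[X | heads] = (2+6+8+4+5)/5 = 5.
E[X | tails] = (4+7+11+10+11)/5 = 43/5.
By the law of total expectation,
E[X] = (1/2)·(5) + (1/2)·(43/5) = 34/5.

34/5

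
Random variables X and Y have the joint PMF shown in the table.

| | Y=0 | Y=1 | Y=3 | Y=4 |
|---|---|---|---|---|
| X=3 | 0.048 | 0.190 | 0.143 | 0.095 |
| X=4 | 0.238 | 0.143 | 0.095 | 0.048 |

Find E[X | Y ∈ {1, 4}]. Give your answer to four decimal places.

P(Y ∈ {1, 4}) = 0.476.
Σ X·P over the event = 3·(0.190) + 3·(0.095) + 4·(0.143) + 4·(0.048) = 1.619.
E[X | Y ∈ {1, 4}] = (1.619) / (0.476) = 3.4013.

3.4013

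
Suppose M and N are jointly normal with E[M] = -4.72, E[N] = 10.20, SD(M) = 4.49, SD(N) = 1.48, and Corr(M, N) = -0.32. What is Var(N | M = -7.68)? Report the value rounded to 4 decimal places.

1.9661

The conditional variance in a bivariate normal is σ_N²(1 − ρ²), independent of x.
Var(N | M=-7.68) = (1.48)²·(1 − (-0.32)²) = 2.1904·0.8976 = 1.9661.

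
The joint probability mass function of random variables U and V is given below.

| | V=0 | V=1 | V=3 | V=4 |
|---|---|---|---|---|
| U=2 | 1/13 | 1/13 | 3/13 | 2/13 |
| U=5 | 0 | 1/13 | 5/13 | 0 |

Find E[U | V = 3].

31/8

P(V = 3) = 8/13.
Summing U·P(U=x,V=y) over the conditioning event gives 31/13.
E[U | V = 3] = (31/13) / (8/13) = 31/8.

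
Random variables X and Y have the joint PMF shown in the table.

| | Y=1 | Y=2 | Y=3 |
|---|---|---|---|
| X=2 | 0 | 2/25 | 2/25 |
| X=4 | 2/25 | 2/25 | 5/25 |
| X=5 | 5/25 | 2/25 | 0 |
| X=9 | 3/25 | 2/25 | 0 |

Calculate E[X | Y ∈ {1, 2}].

P(Y ∈ {1, 2}) = 18/25.
Summing X·P(X=x,Y=y) over the conditioning event gives 4.
E[X | Y ∈ {1, 2}] = (4) / (18/25) = 50/9.

50/9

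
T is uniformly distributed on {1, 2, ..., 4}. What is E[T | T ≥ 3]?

Given T ≥ 3, T is equally likely to be any of {3, 4}.
E[T | T ≥ 3] = (3 + 4) / 2 = 7/2.

7/2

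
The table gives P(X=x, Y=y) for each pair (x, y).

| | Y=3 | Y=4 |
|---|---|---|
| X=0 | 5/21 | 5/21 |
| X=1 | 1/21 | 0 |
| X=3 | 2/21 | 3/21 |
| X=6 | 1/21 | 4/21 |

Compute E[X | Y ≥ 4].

11/4

P(Y ≥ 4) = 4/7.
Σ X·P over the event = 0·(5/21) + 3·(3/21) + 6·(4/21) = 11/7.
E[X | Y ≥ 4] = (11/7) / (4/7) = 11/4.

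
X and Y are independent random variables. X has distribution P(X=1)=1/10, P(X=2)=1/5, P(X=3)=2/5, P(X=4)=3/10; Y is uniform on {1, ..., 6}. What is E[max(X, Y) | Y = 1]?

29/10

P(Y = 1) = 1/6.
Summing max(X,Y)·P(x,y) over outcomes with Y = 1 gives 29/60.
E[max(X, Y) | Y = 1] = (29/60) / (1/6) = 29/10.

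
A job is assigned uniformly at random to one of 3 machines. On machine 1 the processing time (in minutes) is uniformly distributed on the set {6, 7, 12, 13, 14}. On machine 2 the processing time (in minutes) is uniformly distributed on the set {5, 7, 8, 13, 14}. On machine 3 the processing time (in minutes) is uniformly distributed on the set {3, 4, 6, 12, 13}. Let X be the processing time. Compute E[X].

E[X | machine 1] = (6+7+12+13+14)/5 = 52/5.
E[X | machine 2] = (5+7+8+13+14)/5 = 47/5.
E[X | machine 3] = (3+4+6+12+13)/5 = 38/5.
By the law of total expectation,
E[X] = (1/3)·(52/5) + (1/3)·(47/5) + (1/3)·(38/5) = 137/15.

137/15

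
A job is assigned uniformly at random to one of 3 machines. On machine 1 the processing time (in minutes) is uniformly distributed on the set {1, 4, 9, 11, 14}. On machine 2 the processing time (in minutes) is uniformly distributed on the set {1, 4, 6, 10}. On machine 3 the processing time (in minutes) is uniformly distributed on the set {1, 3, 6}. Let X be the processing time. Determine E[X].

983/180

E[X | machine 1] = (1+4+9+11+14)/5 = 39/5.
E[X | machine 2] = (1+4+6+10)/4 = 21/4.
E[X | machine 3] = (1+3+6)/3 = 10/3.
By the law of total expectation,
E[X] = (1/3)·(39/5) + (1/3)·(21/4) + (1/3)·(10/3) = 983/180.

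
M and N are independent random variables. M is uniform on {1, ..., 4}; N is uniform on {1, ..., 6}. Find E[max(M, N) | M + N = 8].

5

P(M + N = 8) = 1/8.
Summing max(M,N)·P(x,y) over outcomes with M + N = 8 gives 5/8.
E[max(M, N) | M + N = 8] = (5/8) / (1/8) = 5.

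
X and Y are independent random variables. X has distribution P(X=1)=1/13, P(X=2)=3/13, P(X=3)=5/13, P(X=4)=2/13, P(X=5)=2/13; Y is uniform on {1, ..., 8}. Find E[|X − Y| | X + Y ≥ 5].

116/45

P(X + Y ≥ 5) = 45/52.
Summing |X−Y|·P(x,y) over outcomes with X + Y ≥ 5 gives 29/13.
E[|X − Y| | X + Y ≥ 5] = (29/13) / (45/52) = 116/45.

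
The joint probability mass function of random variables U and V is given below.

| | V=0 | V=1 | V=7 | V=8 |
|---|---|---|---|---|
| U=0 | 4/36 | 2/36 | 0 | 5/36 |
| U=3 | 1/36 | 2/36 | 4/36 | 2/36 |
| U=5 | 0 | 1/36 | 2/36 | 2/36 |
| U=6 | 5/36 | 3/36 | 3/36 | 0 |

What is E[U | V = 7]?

P(V = 7) = 1/4.
Σ U·P over the event = 3·(4/36) + 5·(2/36) + 6·(3/36) = 10/9.
E[U | V = 7] = (10/9) / (1/4) = 40/9.

40/9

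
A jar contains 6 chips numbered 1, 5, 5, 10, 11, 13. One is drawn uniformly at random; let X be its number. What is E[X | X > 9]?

34/3

P(X > 9) = 1/2.
Σ over the event: 10·1/6 + 11·1/6 + 13·1/6 = 17/3.
E[X | X > 9] = (17/3) / (1/2) = 34/3.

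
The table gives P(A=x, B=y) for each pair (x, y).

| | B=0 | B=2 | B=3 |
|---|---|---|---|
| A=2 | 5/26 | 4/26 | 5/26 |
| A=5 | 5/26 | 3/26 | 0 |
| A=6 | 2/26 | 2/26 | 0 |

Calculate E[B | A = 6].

P(A = 6) = 2/13.
Σ B·P over the event = 0·(2/26) + 2·(2/26) = 2/13.
E[B | A = 6] = (2/13) / (2/13) = 1.

1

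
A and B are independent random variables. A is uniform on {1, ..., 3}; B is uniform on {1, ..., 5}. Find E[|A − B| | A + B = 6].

P(A + B = 6) = 1/5.
Summing |A−B|·P(x,y) over outcomes with A + B = 6 gives 2/5.
E[|A − B| | A + B = 6] = (2/5) / (1/5) = 2.

2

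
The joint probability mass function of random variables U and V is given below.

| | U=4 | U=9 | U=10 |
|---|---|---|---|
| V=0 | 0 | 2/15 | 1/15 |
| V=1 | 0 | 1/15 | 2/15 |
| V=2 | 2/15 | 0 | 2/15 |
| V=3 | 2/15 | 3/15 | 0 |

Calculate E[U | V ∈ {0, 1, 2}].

P(V ∈ {0, 1, 2}) = 2/3.
Σ U·P over the event = 4·(2/15) + 9·(2/15) + 9·(1/15) + 10·(1/15) + 10·(2/15) + 10·(2/15) = 17/3.
E[U | V ∈ {0, 1, 2}] = (17/3) / (2/3) = 17/2.

17/2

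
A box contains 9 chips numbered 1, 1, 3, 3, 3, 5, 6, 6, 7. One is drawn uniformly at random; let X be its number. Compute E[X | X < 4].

11/5

P(X < 4) = 5/9.
Σ over the event: 1·2/9 + 3·1/3 = 11/9.
E[X | X < 4] = (11/9) / (5/9) = 11/5.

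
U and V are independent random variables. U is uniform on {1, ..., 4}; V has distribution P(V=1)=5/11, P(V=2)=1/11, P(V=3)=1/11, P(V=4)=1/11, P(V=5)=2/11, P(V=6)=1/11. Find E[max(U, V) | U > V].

28/9

P(U > V) = 9/22.
Summing max(U,V)·P(x,y) over outcomes with U > V gives 14/11.
E[max(U, V) | U > V] = (14/11) / (9/22) = 28/9.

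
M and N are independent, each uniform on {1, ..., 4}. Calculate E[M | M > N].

Outcomes with M > N: (2,1), (3,1), (3,2), (4,1), (4,2), (4,3), each with probability 1/16.
E[M | M > N] = (2 + 3 + 3 + 4 + 4 + 4) / 6 = 10/3.

10/3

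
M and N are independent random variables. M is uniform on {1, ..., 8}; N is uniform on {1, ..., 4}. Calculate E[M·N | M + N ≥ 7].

P(M + N ≥ 7) = 9/16.
Summing MN·P(x,y) over outcomes with M + N ≥ 7 gives 295/32.
E[M·N | M + N ≥ 7] = (295/32) / (9/16) = 295/18.

295/18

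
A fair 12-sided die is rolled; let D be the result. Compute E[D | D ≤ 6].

7/2

Given D ≤ 6, D is equally likely to be any of {1, 2, 3, 4, 5, 6}.
E[D | D ≤ 6] = (1 + 2 + 3 + 4 + 5 + 6) / 6 = 7/2.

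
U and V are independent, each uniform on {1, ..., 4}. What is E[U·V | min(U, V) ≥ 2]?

9

P(min(U, V) ≥ 2) = 9/16.
Summing UV·P(x,y) over outcomes with min(U, V) ≥ 2 gives 81/16.
E[U·V | min(U, V) ≥ 2] = (81/16) / (9/16) = 9.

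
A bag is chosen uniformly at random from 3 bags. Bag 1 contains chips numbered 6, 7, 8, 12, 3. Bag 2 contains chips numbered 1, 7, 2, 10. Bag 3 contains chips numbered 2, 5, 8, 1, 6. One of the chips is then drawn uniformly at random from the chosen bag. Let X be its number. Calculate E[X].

E[X | bag 1] = (6+7+8+12+3)/5 = 36/5.
E[X | bag 2] = (1+7+2+10)/4 = 5.
E[X | bag 3] = (2+5+8+1+6)/5 = 22/5.
By the law of total expectation,
E[X] = (1/3)·(36/5) + (1/3)·(5) + (1/3)·(22/5) = 83/15.

83/15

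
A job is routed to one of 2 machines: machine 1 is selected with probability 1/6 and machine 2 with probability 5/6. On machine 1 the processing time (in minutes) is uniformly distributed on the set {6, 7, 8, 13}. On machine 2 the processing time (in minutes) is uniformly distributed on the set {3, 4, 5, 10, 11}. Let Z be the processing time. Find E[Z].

83/12

E[Z | machine 1] = (6+7+8+13)/4 = 17/2.
E[Z | machine 2] = (3+4+5+10+11)/5 = 33/5.
By the law of total expectation,
E[Z] = (1/6)·(17/2) + (5/6)·(33/5) = 83/12.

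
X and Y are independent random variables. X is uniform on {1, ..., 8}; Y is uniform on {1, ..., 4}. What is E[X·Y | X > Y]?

295/22

P(X > Y) = 11/16.
Summing XY·P(x,y) over outcomes with X > Y gives 295/32.
E[X·Y | X > Y] = (295/32) / (11/16) = 295/22.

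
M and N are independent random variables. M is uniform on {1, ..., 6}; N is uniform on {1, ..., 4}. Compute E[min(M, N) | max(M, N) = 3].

Outcomes with max(M, N) = 3: (1,3), (2,3), (3,1), (3,2), (3,3), each with probability 1/24.
E[min(M, N) | max(M, N) = 3] = (1 + 2 + 1 + 2 + 3) / 5 = 9/5.

9/5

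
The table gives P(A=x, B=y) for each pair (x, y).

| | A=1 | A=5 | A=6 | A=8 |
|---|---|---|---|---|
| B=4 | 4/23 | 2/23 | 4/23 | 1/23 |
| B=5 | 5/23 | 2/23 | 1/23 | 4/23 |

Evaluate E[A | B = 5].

53/12

P(B = 5) = 12/23.
Σ A·P over the event = 1·(5/23) + 5·(2/23) + 6·(1/23) + 8·(4/23) = 53/23.
E[A | B = 5] = (53/23) / (12/23) = 53/12.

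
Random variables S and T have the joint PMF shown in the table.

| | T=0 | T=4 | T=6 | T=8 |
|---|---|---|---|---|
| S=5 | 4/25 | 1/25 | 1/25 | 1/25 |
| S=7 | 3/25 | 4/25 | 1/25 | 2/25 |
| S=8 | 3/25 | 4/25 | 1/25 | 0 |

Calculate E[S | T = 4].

65/9

P(T = 4) = 9/25.
Σ S·P over the event = 5·(1/25) + 7·(4/25) + 8·(4/25) = 13/5.
E[S | T = 4] = (13/5) / (9/25) = 65/9.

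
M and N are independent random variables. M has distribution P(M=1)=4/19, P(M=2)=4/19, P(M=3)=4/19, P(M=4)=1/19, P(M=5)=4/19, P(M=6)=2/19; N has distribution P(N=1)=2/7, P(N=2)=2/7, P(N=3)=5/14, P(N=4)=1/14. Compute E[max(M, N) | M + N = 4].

35/13

P(M + N = 4) = 26/133.
Summing max(M,N)·P(x,y) over outcomes with M + N = 4 gives 10/19.
E[max(M, N) | M + N = 4] = (10/19) / (26/133) = 35/13.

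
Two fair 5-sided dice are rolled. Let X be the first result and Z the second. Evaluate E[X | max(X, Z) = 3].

Outcomes with max(X, Z) = 3: (1,3), (2,3), (3,1), (3,2), (3,3), each with probability 1/25.
E[X | max(X, Z) = 3] = (1 + 2 + 3 + 3 + 3) / 5 = 12/5.

12/5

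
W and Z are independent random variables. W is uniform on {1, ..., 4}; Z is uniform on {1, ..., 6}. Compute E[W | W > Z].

10/3

Outcomes with W > Z: (2,1), (3,1), (3,2), (4,1), (4,2), (4,3), each with probability 1/24.
E[W | W > Z] = (2 + 3 + 3 + 4 + 4 + 4) / 6 = 10/3.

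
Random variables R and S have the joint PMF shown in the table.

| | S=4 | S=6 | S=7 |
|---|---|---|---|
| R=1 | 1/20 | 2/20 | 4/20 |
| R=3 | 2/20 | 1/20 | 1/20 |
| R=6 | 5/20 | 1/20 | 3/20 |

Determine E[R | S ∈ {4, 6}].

P(S ∈ {4, 6}) = 3/5.
Summing R·P(R=x,S=y) over the conditioning event gives 12/5.
E[R | S ∈ {4, 6}] = (12/5) / (3/5) = 4.

4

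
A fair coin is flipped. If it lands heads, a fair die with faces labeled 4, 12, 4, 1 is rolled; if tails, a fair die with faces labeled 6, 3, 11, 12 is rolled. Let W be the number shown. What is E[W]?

E[W | heads] = (4+12+4+1)/4 = 21/4.
E[W | tails] = (6+3+11+12)/4 = 8.
E[W] = (1/2)·(21/4) + (1/2)·(8) = 53/8.

53/8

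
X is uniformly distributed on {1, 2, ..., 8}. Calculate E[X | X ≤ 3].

Given X ≤ 3, X is equally likely to be any of {1, 2, 3}.
E[X | X ≤ 3] = (1 + 2 + 3) / 3 = 2.

2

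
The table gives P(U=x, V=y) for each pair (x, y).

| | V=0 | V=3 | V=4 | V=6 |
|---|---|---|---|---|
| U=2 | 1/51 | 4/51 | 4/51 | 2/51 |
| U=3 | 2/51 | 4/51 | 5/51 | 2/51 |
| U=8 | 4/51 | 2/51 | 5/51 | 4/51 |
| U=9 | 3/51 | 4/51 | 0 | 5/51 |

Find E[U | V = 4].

P(V = 4) = 14/51.
Σ U·P over the event = 2·(4/51) + 3·(5/51) + 8·(5/51) = 21/17.
E[U | V = 4] = (21/17) / (14/51) = 9/2.

9/2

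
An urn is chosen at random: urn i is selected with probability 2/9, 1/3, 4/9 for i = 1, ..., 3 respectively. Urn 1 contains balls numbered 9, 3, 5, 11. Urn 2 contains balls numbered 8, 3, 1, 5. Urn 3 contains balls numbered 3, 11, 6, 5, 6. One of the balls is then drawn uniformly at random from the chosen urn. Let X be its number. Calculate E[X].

1031/180

E[X | urn 1] = (9+3+5+11)/4 = 7.
E[X | urn 2] = (8+3+1+5)/4 = 17/4.
E[X | urn 3] = (3+11+6+5+6)/5 = 31/5.
E[X] = (2/9)·(7) + (1/3)·(17/4) + (4/9)·(31/5) = 1031/180.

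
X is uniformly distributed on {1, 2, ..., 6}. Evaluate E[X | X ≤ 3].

2

Given X ≤ 3, X is equally likely to be any of {1, 2, 3}.
E[X | X ≤ 3] = (1 + 2 + 3) / 3 = 2.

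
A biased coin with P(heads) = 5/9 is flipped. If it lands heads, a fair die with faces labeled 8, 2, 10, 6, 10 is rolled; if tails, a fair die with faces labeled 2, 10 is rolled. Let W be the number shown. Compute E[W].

20/3

E[W | heads] = (8+2+10+6+10)/5 = 36/5.
E[W | tails] = (2+10)/2 = 6.
E[W] = (5/9)·(36/5) + (4/9)·(6) = 20/3.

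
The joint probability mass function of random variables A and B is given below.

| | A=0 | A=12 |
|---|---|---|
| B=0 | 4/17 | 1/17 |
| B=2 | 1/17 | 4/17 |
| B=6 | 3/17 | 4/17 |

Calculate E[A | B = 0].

12/5

P(B = 0) = 5/17.
Summing A·P(A=x,B=y) over the conditioning event gives 12/17.
E[A | B = 0] = (12/17) / (5/17) = 12/5.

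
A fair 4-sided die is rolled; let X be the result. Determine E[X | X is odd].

Given X is odd, X is equally likely to be any of {1, 3}.
E[X | X is odd] = (1 + 3) / 2 = 2.

2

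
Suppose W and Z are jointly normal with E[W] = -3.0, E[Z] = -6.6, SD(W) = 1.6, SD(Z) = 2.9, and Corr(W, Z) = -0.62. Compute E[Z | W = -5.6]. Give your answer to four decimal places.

-3.6783

E[Z | W=x] = μ_Z + ρ(σ_Z/σ_W)(x − μ_W) for jointly normal variables.
E[Z | W=-5.6] = -6.6 + (-0.62)·(2.9/1.6)·(-5.6 − (-3.0)) = -6.6 + (-1.12375)·(-2.6) = -3.6783.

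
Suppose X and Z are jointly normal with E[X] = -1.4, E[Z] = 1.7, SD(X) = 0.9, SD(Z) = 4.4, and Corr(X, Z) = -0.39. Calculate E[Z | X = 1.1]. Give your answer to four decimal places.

-3.0667

The regression of Z on X has slope ρ·σ_Z/σ_X and passes through (μ_X, μ_Z).
E[Z | X=1.1] = 1.7 + (-0.39)·(4.4/0.9)·(1.1 − (-1.4)) = 1.7 + (-1.90667)·(2.5) = -3.0667.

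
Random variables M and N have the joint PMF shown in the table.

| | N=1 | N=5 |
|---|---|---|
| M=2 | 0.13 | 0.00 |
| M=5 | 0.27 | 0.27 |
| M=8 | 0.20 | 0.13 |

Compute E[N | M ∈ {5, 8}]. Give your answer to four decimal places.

2.8391

P(M ∈ {5, 8}) = 0.87.
Σ N·P over the event = 1·(0.27) + 5·(0.27) + 1·(0.20) + 5·(0.13) = 2.47.
E[N | M ∈ {5, 8}] = (2.47) / (0.87) = 2.8391.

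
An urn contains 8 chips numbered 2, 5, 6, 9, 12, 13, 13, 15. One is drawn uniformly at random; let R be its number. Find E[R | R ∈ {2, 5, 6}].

P(R ∈ {2, 5, 6}) = 3/8.
Σ over the event: 2·1/8 + 5·1/8 + 6·1/8 = 13/8.
E[R | R ∈ {2, 5, 6}] = (13/8) / (3/8) = 13/3.

13/3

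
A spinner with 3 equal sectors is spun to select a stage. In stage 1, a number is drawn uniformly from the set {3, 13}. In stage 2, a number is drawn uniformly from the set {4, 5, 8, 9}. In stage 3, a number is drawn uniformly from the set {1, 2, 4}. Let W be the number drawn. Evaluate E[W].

101/18

E[W | stage 1] = (3+13)/2 = 8.
E[W | stage 2] = (4+5+8+9)/4 = 13/2.
E[W | stage 3] = (1+2+4)/3 = 7/3.
By the law of total expectation,
E[W] = (1/3)·(8) + (1/3)·(13/2) + (1/3)·(7/3) = 101/18.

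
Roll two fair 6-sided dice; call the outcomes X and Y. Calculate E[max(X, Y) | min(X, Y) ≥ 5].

23/4

P(min(X, Y) ≥ 5) = 1/9.
Summing max(X,Y)·P(x,y) over outcomes with min(X, Y) ≥ 5 gives 23/36.
E[max(X, Y) | min(X, Y) ≥ 5] = (23/36) / (1/9) = 23/4.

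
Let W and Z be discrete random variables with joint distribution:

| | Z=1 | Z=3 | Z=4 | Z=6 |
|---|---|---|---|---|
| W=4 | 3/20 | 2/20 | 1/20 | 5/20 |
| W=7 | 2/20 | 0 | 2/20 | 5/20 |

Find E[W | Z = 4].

6

P(Z = 4) = 3/20.
Summing W·P(W=x,Z=y) over the conditioning event gives 9/10.
E[W | Z = 4] = (9/10) / (3/20) = 6.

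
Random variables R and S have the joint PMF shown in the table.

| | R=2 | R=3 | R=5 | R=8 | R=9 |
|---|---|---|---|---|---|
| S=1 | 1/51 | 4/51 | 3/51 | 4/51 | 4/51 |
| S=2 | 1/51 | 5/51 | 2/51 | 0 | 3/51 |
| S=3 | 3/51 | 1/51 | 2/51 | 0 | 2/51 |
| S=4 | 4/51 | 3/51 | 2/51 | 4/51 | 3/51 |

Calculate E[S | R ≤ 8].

98/39

P(R ≤ 8) = 13/17.
Summing S·P(R=x,S=y) over the conditioning event gives 98/51.
E[S | R ≤ 8] = (98/51) / (13/17) = 98/39.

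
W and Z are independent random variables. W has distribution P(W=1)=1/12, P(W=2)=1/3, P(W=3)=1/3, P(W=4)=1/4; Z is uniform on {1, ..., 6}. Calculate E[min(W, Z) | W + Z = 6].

9/4

P(W + Z = 6) = 1/6.
Summing min(W,Z)·P(x,y) over outcomes with W + Z = 6 gives 3/8.
E[min(W, Z) | W + Z = 6] = (3/8) / (1/6) = 9/4.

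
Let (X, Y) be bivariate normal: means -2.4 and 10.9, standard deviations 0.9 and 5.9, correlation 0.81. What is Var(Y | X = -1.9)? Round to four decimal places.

11.9712

The conditional variance in a bivariate normal is σ_Y²(1 − ρ²), independent of x.
Var(Y | X=-1.9) = (5.9)²·(1 − (0.81)²) = 34.81·0.3439 = 11.9712.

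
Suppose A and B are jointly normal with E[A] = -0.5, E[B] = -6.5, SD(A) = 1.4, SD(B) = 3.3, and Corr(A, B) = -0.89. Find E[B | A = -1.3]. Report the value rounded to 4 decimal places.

The regression of B on A has slope ρ·σ_B/σ_A and passes through (μ_A, μ_B).
E[B | A=-1.3] = -6.5 + (-0.89)·(3.3/1.4)·(-1.3 − (-0.5)) = -6.5 + (-2.0979)·(-0.8) = -4.8217.

-4.8217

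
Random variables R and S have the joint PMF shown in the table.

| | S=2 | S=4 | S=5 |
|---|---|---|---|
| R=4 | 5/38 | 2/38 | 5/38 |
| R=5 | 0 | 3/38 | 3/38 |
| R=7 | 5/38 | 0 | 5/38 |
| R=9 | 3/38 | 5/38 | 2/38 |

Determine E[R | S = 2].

P(S = 2) = 13/38.
Σ R·P over the event = 4·(5/38) + 7·(5/38) + 9·(3/38) = 41/19.
E[R | S = 2] = (41/19) / (13/38) = 82/13.

82/13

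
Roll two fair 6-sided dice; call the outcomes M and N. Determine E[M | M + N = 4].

2

Outcomes with M + N = 4: (1,3), (2,2), (3,1), each with probability 1/36.
E[M | M + N = 4] = (1 + 2 + 3) / 3 = 2.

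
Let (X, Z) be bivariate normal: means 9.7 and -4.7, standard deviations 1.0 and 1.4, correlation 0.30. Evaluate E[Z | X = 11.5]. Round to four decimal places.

-3.9440

E[Z | X=x] = μ_Z + ρ(σ_Z/σ_X)(x − μ_X) for jointly normal variables.
E[Z | X=11.5] = -4.7 + (0.30)·(1.4/1.0)·(11.5 − (9.7)) = -4.7 + (0.42)·(1.8) = -3.9440.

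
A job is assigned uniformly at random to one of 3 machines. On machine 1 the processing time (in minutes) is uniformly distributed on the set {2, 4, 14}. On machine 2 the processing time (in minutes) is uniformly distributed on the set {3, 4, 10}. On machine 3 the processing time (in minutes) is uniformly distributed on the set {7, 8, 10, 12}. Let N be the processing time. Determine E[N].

E[N | machine 1] = (2+4+14)/3 = 20/3.
E[N | machine 2] = (3+4+10)/3 = 17/3.
E[N | machine 3] = (7+8+10+12)/4 = 37/4.
By the law of total expectation,
E[N] = (1/3)·(20/3) + (1/3)·(17/3) + (1/3)·(37/4) = 259/36.

259/36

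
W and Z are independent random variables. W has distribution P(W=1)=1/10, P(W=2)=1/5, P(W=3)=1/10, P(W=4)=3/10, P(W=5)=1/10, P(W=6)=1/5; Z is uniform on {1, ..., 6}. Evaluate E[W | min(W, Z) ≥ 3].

32/7

P(min(W, Z) ≥ 3) = 7/15.
Summing W·P(x,y) over outcomes with min(W, Z) ≥ 3 gives 32/15.
E[W | min(W, Z) ≥ 3] = (32/15) / (7/15) = 32/7.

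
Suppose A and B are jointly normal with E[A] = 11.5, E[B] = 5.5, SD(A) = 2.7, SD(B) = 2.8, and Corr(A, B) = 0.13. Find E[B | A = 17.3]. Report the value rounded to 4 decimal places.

For a bivariate normal, E[B | A=x] = μ_B + ρ·(σ_B/σ_A)·(x − μ_A).
E[B | A=17.3] = 5.5 + (0.13)·(2.8/2.7)·(17.3 − (11.5)) = 5.5 + (0.13481)·(5.8) = 6.2819.

6.2819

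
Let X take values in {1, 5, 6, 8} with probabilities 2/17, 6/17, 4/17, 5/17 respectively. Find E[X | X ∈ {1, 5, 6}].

14/3

P(X ∈ {1, 5, 6}) = 12/17.
Σ over the event: 1·2/17 + 5·6/17 + 6·4/17 = 56/17.
E[X | X ∈ {1, 5, 6}] = (56/17) / (12/17) = 14/3.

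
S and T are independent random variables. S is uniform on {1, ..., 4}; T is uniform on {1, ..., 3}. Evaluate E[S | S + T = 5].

3

P(S + T = 5) = 1/4.
Summing S·P(x,y) over outcomes with S + T = 5 gives 3/4.
E[S | S + T = 5] = (3/4) / (1/4) = 3.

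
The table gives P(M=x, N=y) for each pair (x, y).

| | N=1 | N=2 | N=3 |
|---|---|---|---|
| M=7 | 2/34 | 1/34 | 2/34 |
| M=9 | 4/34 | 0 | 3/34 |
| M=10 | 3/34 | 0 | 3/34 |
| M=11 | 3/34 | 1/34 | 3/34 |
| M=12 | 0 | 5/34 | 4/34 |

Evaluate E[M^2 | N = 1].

1085/12

P(N = 1) = 6/17.
Σ M^2·P over the event = 49·(2/34) + 81·(4/34) + 100·(3/34) + 121·(3/34) = 1085/34.
E[M^2 | N = 1] = (1085/34) / (6/17) = 1085/12.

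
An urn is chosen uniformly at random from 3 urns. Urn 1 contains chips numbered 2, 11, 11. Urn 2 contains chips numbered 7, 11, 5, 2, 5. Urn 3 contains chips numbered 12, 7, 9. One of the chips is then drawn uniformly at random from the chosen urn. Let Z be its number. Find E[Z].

70/9

E[Z | urn 1] = (2+11+11)/3 = 8.
E[Z | urn 2] = (7+11+5+2+5)/5 = 6.
E[Z | urn 3] = (12+7+9)/3 = 28/3.
By the law of total expectation,
E[Z] = (1/3)·(8) + (1/3)·(6) + (1/3)·(28/3) = 70/9.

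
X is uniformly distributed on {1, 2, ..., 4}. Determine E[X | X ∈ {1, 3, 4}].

P(X ∈ {1, 3, 4}) = 3/4.
Σ over the event: 1·1/4 + 3·1/4 + 4·1/4 = 2.
E[X | X ∈ {1, 3, 4}] = (2) / (3/4) = 8/3.

8/3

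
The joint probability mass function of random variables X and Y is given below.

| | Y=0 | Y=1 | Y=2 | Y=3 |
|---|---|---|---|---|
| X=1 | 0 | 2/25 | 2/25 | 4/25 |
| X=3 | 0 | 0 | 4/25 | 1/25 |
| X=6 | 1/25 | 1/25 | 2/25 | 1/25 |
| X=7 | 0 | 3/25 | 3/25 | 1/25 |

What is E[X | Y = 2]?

P(Y = 2) = 11/25.
Σ X·P over the event = 1·(2/25) + 3·(4/25) + 6·(2/25) + 7·(3/25) = 47/25.
E[X | Y = 2] = (47/25) / (11/25) = 47/11.

47/11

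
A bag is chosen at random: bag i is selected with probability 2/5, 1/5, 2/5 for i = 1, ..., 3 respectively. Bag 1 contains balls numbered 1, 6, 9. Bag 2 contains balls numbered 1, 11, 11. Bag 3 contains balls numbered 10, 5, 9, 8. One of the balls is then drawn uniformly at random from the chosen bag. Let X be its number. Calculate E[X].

E[X | bag 1] = (1+6+9)/3 = 16/3.
E[X | bag 2] = (1+11+11)/3 = 23/3.
E[X | bag 3] = (10+5+9+8)/4 = 8.
By the law of total expectation,
E[X] = (2/5)·(16/3) + (1/5)·(23/3) + (2/5)·(8) = 103/15.

103/15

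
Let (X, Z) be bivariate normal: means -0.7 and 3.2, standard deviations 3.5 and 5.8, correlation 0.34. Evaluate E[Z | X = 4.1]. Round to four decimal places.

For a bivariate normal, E[Z | X=x] = μ_Z + ρ·(σ_Z/σ_X)·(x − μ_X).
E[Z | X=4.1] = 3.2 + (0.34)·(5.8/3.5)·(4.1 − (-0.7)) = 3.2 + (0.56343)·(4.8) = 5.9045.

5.9045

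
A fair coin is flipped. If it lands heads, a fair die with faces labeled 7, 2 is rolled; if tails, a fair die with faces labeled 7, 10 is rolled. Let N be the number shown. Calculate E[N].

13/2

E[N | heads] = (7+2)/2 = 9/2.
E[N | tails] = (7+10)/2 = 17/2.
By the law of total expectation,
E[N] = (1/2)·(9/2) + (1/2)·(17/2) = 13/2.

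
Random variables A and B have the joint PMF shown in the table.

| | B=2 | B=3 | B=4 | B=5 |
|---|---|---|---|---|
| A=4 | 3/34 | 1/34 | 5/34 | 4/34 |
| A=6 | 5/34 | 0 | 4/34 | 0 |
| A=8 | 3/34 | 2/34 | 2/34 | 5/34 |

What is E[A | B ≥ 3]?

136/23

P(B ≥ 3) = 23/34.
Σ A·P over the event = 4·(1/34) + 4·(5/34) + 4·(4/34) + 6·(4/34) + 8·(2/34) + 8·(2/34) + 8·(5/34) = 4.
E[A | B ≥ 3] = (4) / (23/34) = 136/23.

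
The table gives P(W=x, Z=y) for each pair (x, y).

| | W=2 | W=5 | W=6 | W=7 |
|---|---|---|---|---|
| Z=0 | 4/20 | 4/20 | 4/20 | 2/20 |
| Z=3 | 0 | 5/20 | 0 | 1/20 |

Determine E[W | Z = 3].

P(Z = 3) = 3/10.
Σ W·P over the event = 5·(5/20) + 7·(1/20) = 8/5.
E[W | Z = 3] = (8/5) / (3/10) = 16/3.

16/3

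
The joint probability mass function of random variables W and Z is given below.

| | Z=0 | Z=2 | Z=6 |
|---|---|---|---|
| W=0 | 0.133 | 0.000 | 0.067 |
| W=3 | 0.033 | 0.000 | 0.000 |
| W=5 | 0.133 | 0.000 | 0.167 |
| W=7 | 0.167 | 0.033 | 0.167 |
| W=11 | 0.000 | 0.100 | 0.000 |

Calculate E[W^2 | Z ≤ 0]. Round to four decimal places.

P(Z ≤ 0) = 0.466.
Summing W^2·P(W=x,Z=y) over the conditioning event gives 11.805.
E[W^2 | Z ≤ 0] = (11.805) / (0.466) = 25.3326.

25.3326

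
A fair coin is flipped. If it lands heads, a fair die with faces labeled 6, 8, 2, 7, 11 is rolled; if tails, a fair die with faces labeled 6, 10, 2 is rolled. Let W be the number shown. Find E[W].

32/5

E[W | heads] = (6+8+2+7+11)/5 = 34/5.
E[W | tails] = (6+10+2)/3 = 6.
By the law of total expectation,
E[W] = (1/2)·(34/5) + (1/2)·(6) = 32/5.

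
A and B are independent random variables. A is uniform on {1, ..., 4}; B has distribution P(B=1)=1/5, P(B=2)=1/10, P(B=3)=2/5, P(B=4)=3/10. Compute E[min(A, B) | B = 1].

P(B = 1) = 1/5.
Summing min(A,B)·P(x,y) over outcomes with B = 1 gives 1/5.
E[min(A, B) | B = 1] = (1/5) / (1/5) = 1.

1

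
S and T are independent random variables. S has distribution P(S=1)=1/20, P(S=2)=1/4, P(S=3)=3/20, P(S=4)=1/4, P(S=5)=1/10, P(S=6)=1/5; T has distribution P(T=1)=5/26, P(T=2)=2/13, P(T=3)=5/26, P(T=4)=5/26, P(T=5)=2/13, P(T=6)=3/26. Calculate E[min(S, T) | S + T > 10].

P(S + T > 10) = 17/260.
Summing min(S,T)·P(x,y) over outcomes with S + T > 10 gives 7/20.
E[min(S, T) | S + T > 10] = (7/20) / (17/260) = 91/17.

91/17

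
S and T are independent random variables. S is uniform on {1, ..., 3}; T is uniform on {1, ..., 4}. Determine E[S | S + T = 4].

Outcomes with S + T = 4: (1,3), (2,2), (3,1), each with probability 1/12.
E[S | S + T = 4] = (1 + 2 + 3) / 3 = 2.

2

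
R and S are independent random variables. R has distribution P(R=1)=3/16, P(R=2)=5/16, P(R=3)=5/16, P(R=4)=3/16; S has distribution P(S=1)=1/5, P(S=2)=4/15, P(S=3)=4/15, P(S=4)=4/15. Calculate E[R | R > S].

267/83

P(R > S) = 83/240.
Summing R·P(x,y) over outcomes with R > S gives 89/80.
E[R | R > S] = (89/80) / (83/240) = 267/83.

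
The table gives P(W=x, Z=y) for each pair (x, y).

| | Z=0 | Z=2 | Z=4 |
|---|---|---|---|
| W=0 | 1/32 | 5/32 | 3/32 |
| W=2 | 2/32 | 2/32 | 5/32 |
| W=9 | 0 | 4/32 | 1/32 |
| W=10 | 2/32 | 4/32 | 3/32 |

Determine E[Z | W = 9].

12/5

P(W = 9) = 5/32.
Σ Z·P over the event = 2·(4/32) + 4·(1/32) = 3/8.
E[Z | W = 9] = (3/8) / (5/32) = 12/5.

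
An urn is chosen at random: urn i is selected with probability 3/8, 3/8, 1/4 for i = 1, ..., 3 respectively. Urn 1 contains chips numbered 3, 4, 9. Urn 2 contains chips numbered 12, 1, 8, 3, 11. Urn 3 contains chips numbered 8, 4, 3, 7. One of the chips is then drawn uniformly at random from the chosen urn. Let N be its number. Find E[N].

E[N | urn 1] = (3+4+9)/3 = 16/3.
E[N | urn 2] = (12+1+8+3+11)/5 = 7.
E[N | urn 3] = (8+4+3+7)/4 = 11/2.
E[N] = (3/8)·(16/3) + (3/8)·(7) + (1/4)·(11/2) = 6.

6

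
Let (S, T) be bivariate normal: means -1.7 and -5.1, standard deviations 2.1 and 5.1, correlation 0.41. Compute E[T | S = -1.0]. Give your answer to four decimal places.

E[T | S=x] = μ_T + ρ(σ_T/σ_S)(x − μ_S) for jointly normal variables.
E[T | S=-1.0] = -5.1 + (0.41)·(5.1/2.1)·(-1.0 − (-1.7)) = -5.1 + (0.99571)·(0.7) = -4.4030.

-4.4030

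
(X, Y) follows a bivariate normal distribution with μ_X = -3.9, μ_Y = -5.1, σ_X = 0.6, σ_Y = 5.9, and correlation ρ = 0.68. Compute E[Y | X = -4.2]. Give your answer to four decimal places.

For a bivariate normal, E[Y | X=x] = μ_Y + ρ·(σ_Y/σ_X)·(x − μ_X).
E[Y | X=-4.2] = -5.1 + (0.68)·(5.9/0.6)·(-4.2 − (-3.9)) = -5.1 + (6.6867)·(-0.3) = -7.1060.

-7.1060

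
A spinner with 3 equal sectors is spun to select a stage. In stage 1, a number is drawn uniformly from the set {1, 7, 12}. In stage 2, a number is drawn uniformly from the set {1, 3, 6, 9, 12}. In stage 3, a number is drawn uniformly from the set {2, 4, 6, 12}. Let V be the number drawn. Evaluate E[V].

E[V | stage 1] = (1+7+12)/3 = 20/3.
E[V | stage 2] = (1+3+6+9+12)/5 = 31/5.
E[V | stage 3] = (2+4+6+12)/4 = 6.
By the law of total expectation,
E[V] = (1/3)·(20/3) + (1/3)·(31/5) + (1/3)·(6) = 283/45.

283/45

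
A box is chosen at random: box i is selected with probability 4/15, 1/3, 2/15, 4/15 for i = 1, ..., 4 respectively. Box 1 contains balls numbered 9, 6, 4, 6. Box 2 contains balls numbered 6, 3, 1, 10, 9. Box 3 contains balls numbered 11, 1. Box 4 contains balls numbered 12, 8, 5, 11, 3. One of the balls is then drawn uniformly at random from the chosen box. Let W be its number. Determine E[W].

E[W | box 1] = (9+6+4+6)/4 = 25/4.
E[W | box 2] = (6+3+1+10+9)/5 = 29/5.
E[W | box 3] = (11+1)/2 = 6.
E[W | box 4] = (12+8+5+11+3)/5 = 39/5.
E[W] = (4/15)·(25/4) + (1/3)·(29/5) + (2/15)·(6) + (4/15)·(39/5) = 162/25.

162/25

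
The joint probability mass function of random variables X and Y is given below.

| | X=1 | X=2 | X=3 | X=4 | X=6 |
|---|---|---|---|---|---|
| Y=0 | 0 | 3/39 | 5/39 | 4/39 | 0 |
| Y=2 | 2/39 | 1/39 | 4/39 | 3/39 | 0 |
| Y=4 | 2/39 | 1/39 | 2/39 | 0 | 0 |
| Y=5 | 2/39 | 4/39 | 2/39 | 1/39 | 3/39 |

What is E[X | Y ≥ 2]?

P(Y ≥ 2) = 9/13.
Summing X·P(X=x,Y=y) over the conditioning event gives 76/39.
E[X | Y ≥ 2] = (76/39) / (9/13) = 76/27.

76/27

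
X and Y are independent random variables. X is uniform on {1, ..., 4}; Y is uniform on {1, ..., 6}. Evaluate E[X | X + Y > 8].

Outcomes with X + Y > 8: (3,6), (4,5), (4,6), each with probability 1/24.
E[X | X + Y > 8] = (3 + 4 + 4) / 3 = 11/3.

11/3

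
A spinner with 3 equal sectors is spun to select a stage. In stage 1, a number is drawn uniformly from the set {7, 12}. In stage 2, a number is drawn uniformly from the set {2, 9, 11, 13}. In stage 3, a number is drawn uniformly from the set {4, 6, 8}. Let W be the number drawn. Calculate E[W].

E[W | stage 1] = (7+12)/2 = 19/2.
E[W | stage 2] = (2+9+11+13)/4 = 35/4.
E[W | stage 3] = (4+6+8)/3 = 6.
By the law of total expectation,
E[W] = (1/3)·(19/2) + (1/3)·(35/4) + (1/3)·(6) = 97/12.

97/12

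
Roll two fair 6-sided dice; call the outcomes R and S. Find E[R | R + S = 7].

Outcomes with R + S = 7: (1,6), (2,5), (3,4), (4,3), (5,2), (6,1), each with probability 1/36.
E[R | R + S = 7] = (1 + 2 + 3 + 4 + 5 + 6) / 6 = 7/2.

7/2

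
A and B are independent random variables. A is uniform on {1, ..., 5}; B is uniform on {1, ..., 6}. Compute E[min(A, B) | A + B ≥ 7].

16/5

P(A + B ≥ 7) = 1/2.
Summing min(A,B)·P(x,y) over outcomes with A + B ≥ 7 gives 8/5.
E[min(A, B) | A + B ≥ 7] = (8/5) / (1/2) = 16/5.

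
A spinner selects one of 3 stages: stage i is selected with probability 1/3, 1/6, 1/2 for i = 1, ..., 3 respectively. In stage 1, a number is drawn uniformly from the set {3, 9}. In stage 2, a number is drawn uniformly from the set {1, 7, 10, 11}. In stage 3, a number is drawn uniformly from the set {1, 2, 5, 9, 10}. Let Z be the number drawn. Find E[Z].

E[Z | stage 1] = (3+9)/2 = 6.
E[Z | stage 2] = (1+7+10+11)/4 = 29/4.
E[Z | stage 3] = (1+2+5+9+10)/5 = 27/5.
By the law of total expectation,
E[Z] = (1/3)·(6) + (1/6)·(29/4) + (1/2)·(27/5) = 709/120.

709/120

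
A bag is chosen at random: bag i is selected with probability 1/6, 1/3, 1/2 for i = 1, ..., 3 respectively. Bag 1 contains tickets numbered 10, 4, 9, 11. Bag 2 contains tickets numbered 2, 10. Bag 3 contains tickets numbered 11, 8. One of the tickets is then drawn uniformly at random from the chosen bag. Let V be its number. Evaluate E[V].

49/6

E[V | bag 1] = (10+4+9+11)/4 = 17/2.
E[V | bag 2] = (2+10)/2 = 6.
E[V | bag 3] = (11+8)/2 = 19/2.
By the law of total expectation,
E[V] = (1/6)·(17/2) + (1/3)·(6) + (1/2)·(19/2) = 49/6.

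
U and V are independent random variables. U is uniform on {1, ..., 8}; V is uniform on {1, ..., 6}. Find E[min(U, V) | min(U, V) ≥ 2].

P(min(U, V) ≥ 2) = 35/48.
Summing min(U,V)·P(x,y) over outcomes with min(U, V) ≥ 2 gives 5/2.
E[min(U, V) | min(U, V) ≥ 2] = (5/2) / (35/48) = 24/7.

24/7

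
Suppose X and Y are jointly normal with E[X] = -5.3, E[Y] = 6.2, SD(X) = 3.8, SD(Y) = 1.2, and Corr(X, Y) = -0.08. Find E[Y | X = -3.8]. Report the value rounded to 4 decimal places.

6.1621

The regression of Y on X has slope ρ·σ_Y/σ_X and passes through (μ_X, μ_Y).
E[Y | X=-3.8] = 6.2 + (-0.08)·(1.2/3.8)·(-3.8 − (-5.3)) = 6.2 + (-0.025263)·(1.5) = 6.1621.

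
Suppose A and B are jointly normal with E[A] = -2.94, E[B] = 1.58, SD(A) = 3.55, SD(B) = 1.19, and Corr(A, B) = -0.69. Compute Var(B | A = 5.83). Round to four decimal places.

0.7419

For a bivariate normal, Var(B | A=x) = σ_B²(1 − ρ²).
Var(B | A=5.83) = (1.19)²·(1 − (-0.69)²) = 1.4161·0.5239 = 0.7419.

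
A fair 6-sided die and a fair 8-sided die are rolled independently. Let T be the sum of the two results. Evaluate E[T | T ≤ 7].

16/3

P(T ≤ 7) = 7/16.
Σ over the event: 2·1/48 + 3·1/24 + 4·1/16 + 5·1/12 + 6·5/48 + 7·1/8 = 7/3.
E[T | T ≤ 7] = (7/3) / (7/16) = 16/3.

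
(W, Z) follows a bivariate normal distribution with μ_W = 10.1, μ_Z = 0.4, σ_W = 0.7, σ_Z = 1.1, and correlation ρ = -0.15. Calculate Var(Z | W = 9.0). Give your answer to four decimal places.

1.1828

Var(Z | W=x) = (1 − ρ²)·σ_Z².
Var(Z | W=9.0) = (1.1)²·(1 − (-0.15)²) = 1.21·0.9775 = 1.1828.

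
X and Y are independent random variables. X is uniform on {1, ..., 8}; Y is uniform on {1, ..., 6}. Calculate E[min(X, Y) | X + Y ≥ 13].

P(X + Y ≥ 13) = 1/16.
Summing min(X,Y)·P(x,y) over outcomes with X + Y ≥ 13 gives 17/48.
E[min(X, Y) | X + Y ≥ 13] = (17/48) / (1/16) = 17/3.

17/3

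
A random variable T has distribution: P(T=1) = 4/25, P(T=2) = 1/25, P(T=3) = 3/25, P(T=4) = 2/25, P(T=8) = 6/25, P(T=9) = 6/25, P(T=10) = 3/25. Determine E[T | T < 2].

1

P(T < 2) = 4/25.
Σ over the event: 1·4/25 = 4/25.
E[T | T < 2] = (4/25) / (4/25) = 1.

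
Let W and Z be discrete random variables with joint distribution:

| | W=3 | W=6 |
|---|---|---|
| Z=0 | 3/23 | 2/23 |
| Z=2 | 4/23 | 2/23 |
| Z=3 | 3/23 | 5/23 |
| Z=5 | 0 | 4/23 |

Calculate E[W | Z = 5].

P(Z = 5) = 4/23.
Σ W·P over the event = 6·(4/23) = 24/23.
E[W | Z = 5] = (24/23) / (4/23) = 6.

6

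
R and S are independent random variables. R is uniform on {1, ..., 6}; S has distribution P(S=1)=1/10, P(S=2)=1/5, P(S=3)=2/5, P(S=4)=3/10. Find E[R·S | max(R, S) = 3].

29/5

P(max(R, S) = 3) = 1/4.
Summing RS·P(x,y) over outcomes with max(R, S) = 3 gives 29/20.
E[R·S | max(R, S) = 3] = (29/20) / (1/4) = 29/5.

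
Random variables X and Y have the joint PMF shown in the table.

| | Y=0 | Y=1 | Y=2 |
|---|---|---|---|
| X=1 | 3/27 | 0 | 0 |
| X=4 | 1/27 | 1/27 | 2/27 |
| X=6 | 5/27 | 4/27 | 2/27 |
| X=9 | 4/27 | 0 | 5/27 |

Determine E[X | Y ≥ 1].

P(Y ≥ 1) = 14/27.
Σ X·P over the event = 4·(1/27) + 4·(2/27) + 6·(4/27) + 6·(2/27) + 9·(5/27) = 31/9.
E[X | Y ≥ 1] = (31/9) / (14/27) = 93/14.

93/14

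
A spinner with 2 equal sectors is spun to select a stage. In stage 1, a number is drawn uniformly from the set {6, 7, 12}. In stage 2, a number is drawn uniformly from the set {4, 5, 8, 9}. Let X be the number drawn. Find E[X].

89/12

E[X | stage 1] = (6+7+12)/3 = 25/3.
E[X | stage 2] = (4+5+8+9)/4 = 13/2.
By the law of total expectation,
E[X] = (1/2)·(25/3) + (1/2)·(13/2) = 89/12.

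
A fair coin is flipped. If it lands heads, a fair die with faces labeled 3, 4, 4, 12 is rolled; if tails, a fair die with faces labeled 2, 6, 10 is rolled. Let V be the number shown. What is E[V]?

47/8

E[V | heads] = (3+4+4+12)/4 = 23/4.
E[V | tails] = (2+6+10)/3 = 6.
E[V] = (1/2)·(23/4) + (1/2)·(6) = 47/8.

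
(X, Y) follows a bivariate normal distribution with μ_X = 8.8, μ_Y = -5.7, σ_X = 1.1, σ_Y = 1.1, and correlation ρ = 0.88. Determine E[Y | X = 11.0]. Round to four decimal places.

-3.7640

The regression of Y on X has slope ρ·σ_Y/σ_X and passes through (μ_X, μ_Y).
E[Y | X=11.0] = -5.7 + (0.88)·(1.1/1.1)·(11.0 − (8.8)) = -5.7 + (0.88)·(2.2) = -3.7640.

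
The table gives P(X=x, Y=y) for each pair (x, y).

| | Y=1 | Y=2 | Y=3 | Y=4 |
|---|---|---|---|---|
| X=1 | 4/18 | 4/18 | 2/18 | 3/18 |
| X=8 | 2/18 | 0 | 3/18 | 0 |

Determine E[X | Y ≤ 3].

10/3

P(Y ≤ 3) = 5/6.
Σ X·P over the event = 1·(4/18) + 1·(4/18) + 1·(2/18) + 8·(2/18) + 8·(3/18) = 25/9.
E[X | Y ≤ 3] = (25/9) / (5/6) = 10/3.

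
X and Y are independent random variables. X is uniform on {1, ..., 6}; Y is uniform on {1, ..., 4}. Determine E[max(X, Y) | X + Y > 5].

P(X + Y > 5) = 7/12.
Summing max(X,Y)·P(x,y) over outcomes with X + Y > 5 gives 67/24.
E[max(X, Y) | X + Y > 5] = (67/24) / (7/12) = 67/14.

67/14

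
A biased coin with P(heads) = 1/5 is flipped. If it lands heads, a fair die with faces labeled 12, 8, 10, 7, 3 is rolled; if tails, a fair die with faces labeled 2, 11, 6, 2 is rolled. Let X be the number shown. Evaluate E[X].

29/5

E[X | heads] = (12+8+10+7+3)/5 = 8.
E[X | tails] = (2+11+6+2)/4 = 21/4.
E[X] = (1/5)·(8) + (4/5)·(21/4) = 29/5.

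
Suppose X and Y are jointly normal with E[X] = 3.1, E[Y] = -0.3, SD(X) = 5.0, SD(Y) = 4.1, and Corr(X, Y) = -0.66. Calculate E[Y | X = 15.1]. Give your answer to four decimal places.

E[Y | X=x] = μ_Y + ρ(σ_Y/σ_X)(x − μ_X) for jointly normal variables.
E[Y | X=15.1] = -0.3 + (-0.66)·(4.1/5.0)·(15.1 − (3.1)) = -0.3 + (-0.5412)·(12) = -6.7944.

-6.7944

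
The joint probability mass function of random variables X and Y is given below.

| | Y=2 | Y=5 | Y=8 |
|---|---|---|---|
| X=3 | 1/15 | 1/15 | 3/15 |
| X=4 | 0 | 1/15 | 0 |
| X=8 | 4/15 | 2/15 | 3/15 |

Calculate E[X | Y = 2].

7

P(Y = 2) = 1/3.
Σ X·P over the event = 3·(1/15) + 8·(4/15) = 7/3.
E[X | Y = 2] = (7/3) / (1/3) = 7.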